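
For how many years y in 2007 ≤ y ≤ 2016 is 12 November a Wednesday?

Day of week of November 12 in each year:
2007: Mon, 2008: Wed ✓, 2009: Thu, 2010: Fri, 2011: Sat, 2012: Mon, 2013: Tue, 2014: Wed ✓, 2015: Thu, 2016: Sat
Wednesdays: 2008, 2014.

2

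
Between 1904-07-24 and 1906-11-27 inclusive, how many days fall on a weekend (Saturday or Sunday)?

1904-07-24 is a Sunday.
The range spans 857 days (inclusive of both endpoints).
857 = 7 × 122 + 3, so there are 122 full weeks plus 3 extra days.
Each full week contributes 2 weekend days (Sat, Sun): 122 × 2 = 244.
The 3 extra days are Sun, Mon, Tue — 1 of them qualifies.
Total: 244 + 1 = 245.

245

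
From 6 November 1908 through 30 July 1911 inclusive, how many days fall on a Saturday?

6 November 1908 is a Friday.
The range spans 997 days (inclusive of both endpoints).
997 = 7 × 142 + 3, so there are 142 full weeks plus 3 extra days.
Each full week contributes one Saturday: 142 so far.
The 3 extra days are Friday, Saturday, Sunday — 1 of them qualifies.
Total: 142 + 1 = 143.

143 Saturdays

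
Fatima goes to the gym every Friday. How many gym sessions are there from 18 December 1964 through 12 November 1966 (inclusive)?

18 December 1964 is a Friday.
That's 695 days from start to end, counting both.
695 = 7 × 99 + 2, so there are 99 full weeks plus 2 extra days.
Each full week contributes one Friday: 99 so far.
The 2 extra days are Fri, Sat — 1 of them qualifies.
Total: 99 + 1 = 100.

100 Fridays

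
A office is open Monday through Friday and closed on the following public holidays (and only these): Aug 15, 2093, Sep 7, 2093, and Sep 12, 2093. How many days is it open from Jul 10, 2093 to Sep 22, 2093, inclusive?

52

Jul 10, 2093 is a Friday.
From Jul 10, 2093 to Sep 22, 2093 is 75 days inclusive.
75 = 7 × 10 + 5, so there are 10 full weeks plus 5 extra days.
Each full week contributes 5 weekdays (Mon–Fri): 10 × 5 = 50.
The 5 extra days are Fri, Sat, Sun, Mon, Tue — 3 of them qualify.
Total: 50 + 3 = 53.
Holidays: Aug 15, 2093 (Sat); Sep 7, 2093 (Mon); Sep 12, 2093 (Sat).
1 of the 3 holidays fall on weekdays; the rest are weekends and were already excluded.
Business days: 53 − 1 = 52.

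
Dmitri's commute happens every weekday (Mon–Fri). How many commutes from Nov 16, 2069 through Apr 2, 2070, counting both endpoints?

Nov 16, 2069 is a Saturday.
The range spans 138 days (inclusive of both endpoints).
138 = 7 × 19 + 5, so there are 19 full weeks plus 5 extra days.
Each full week contributes 5 weekdays (Mon–Fri): 19 × 5 = 95.
The 5 extra days are Sat, Sun, Mon, Tue, Wed — 3 of them qualify.
Total: 95 + 3 = 98.

98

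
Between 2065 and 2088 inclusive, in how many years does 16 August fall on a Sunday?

4

Day of week of August 16 in each year:
2065: Sun ✓, 2066: Mon, 2067: Tue, 2068: Thu, 2069: Fri, 2070: Sat, 2071: Sun ✓, 2072: Tue, 2073: Wed, 2074: Thu, 2075: Fri, 2076: Sun ✓, 2077: Mon, 2078: Tue, 2079: Wed, 2080: Fri, 2081: Sat, 2082: Sun ✓, 2083: Mon, 2084: Wed, 2085: Thu, 2086: Fri, 2087: Sat, 2088: Mon
Sundays: 2065, 2071, 2076, 2082.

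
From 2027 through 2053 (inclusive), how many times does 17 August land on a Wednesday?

4

Day of week of August 17 in each year:
2027: Tue, 2028: Thu, 2029: Fri, 2030: Sat, 2031: Sun, 2032: Tue, 2033: Wed ✓, 2034: Thu, 2035: Fri, 2036: Sun, 2037: Mon, 2038: Tue, 2039: Wed ✓, 2040: Fri, 2041: Sat, 2042: Sun, 2043: Mon, 2044: Wed ✓, 2045: Thu, 2046: Fri, 2047: Sat, 2048: Mon, 2049: Tue, 2050: Wed ✓, 2051: Thu, 2052: Sat, 2053: Sun
Wednesdays: 2033, 2039, 2044, 2050.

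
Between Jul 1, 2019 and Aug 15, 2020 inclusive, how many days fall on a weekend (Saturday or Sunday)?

117

Jul 1, 2019 is a Monday.
The range spans 412 days (inclusive of both endpoints).
412 = 7 × 58 + 6, so there are 58 full weeks plus 6 extra days.
Each full week contributes 2 weekend days (Sat, Sun): 58 × 2 = 116.
The 6 extra days are Monday, Tuesday, Wednesday, Thursday, Friday, Saturday — 1 of them qualifies.
Total: 116 + 1 = 117.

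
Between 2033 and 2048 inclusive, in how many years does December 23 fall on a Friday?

Day of week of December 23 in each year:
2033: Fri ✓, 2034: Sat, 2035: Sun, 2036: Tue, 2037: Wed, 2038: Thu, 2039: Fri ✓, 2040: Sun, 2041: Mon, 2042: Tue, 2043: Wed, 2044: Fri ✓, 2045: Sat, 2046: Sun, 2047: Mon, 2048: Wed
Fridays: 2033, 2039, 2044.

3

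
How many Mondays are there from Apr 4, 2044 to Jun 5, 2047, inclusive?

166 Mondays

Apr 4, 2044 is a Monday.
The range spans 1158 days (inclusive of both endpoints).
1158 = 7 × 165 + 3, so there are 165 full weeks plus 3 extra days.
Each full week contributes one Monday: 165 so far.
The 3 extra days are Monday, Tuesday, Wednesday — 1 of them qualifies.
Total: 165 + 1 = 166.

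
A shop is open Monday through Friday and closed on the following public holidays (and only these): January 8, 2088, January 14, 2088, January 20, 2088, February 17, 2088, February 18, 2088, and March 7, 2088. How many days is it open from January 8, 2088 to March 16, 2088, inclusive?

44

January 8, 2088 is a Thursday.
That's 69 days from start to end, counting both.
69 = 7 × 9 + 6, so there are 9 full weeks plus 6 extra days.
Each full week contributes 5 weekdays (Mon–Fri): 9 × 5 = 45.
The 6 extra days are Thursday, Friday, Saturday, Sunday, Monday, Tuesday — 4 of them qualify.
Total: 45 + 4 = 49.
Holidays: January 8, 2088 (Thu); January 14, 2088 (Wed); January 20, 2088 (Tue); February 17, 2088 (Tue); February 18, 2088 (Wed); March 7, 2088 (Sun).
5 of the 6 holidays fall on weekdays; the rest are weekends and were already excluded.
Business days: 49 − 5 = 44.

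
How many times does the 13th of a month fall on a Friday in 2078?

1

The 13th falls on a Friday when the month's 13th has weekday Fri.
Jan 13 is Thu; Feb 13 is Sun; Mar 13 is Sun; Apr 13 is Wed; May 13 is Fri ✓; Jun 13 is Mon; Jul 13 is Wed; Aug 13 is Sat; Sep 13 is Tue; Oct 13 is Thu; Nov 13 is Sun; Dec 13 is Tue.
Friday the 13ths: May.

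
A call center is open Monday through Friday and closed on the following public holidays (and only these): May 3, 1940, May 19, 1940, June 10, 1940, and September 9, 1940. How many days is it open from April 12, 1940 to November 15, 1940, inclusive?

153

April 12, 1940 is a Friday.
From April 12, 1940 to November 15, 1940 is 218 days inclusive.
218 = 7 × 31 + 1, so there are 31 full weeks plus 1 extra day.
Each full week contributes 5 weekdays (Mon–Fri): 31 × 5 = 155.
The 1 extra day is Friday — 1 of them qualifies.
Total: 155 + 1 = 156.
Holidays: May 3, 1940 (Fri); May 19, 1940 (Sun); June 10, 1940 (Mon); September 9, 1940 (Mon).
3 of the 4 holidays fall on weekdays; the rest are weekends and were already excluded.
Business days: 156 − 3 = 153.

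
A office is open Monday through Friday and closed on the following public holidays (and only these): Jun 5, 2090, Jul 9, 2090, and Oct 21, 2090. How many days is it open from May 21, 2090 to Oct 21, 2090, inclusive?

109 working days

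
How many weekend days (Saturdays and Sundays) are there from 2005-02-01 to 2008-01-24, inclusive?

310

2005-02-01 is a Tuesday.
From 2005-02-01 to 2008-01-24 is 1088 days inclusive.
1088 = 7 × 155 + 3, so there are 155 full weeks plus 3 extra days.
Each full week contributes 2 weekend days (Sat, Sun): 155 × 2 = 310.
The 3 extra days are Tuesday, Wednesday, Thursday — none qualify.
Total: 310 + 0 = 310.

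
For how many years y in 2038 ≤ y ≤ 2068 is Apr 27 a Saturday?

4

Day of week of April 27 in each year:
2038: Tue, 2039: Wed, 2040: Fri, 2041: Sat ✓, 2042: Sun, 2043: Mon, 2044: Wed, 2045: Thu, 2046: Fri, 2047: Sat ✓, 2048: Mon, 2049: Tue, 2050: Wed, 2051: Thu, 2052: Sat ✓, 2053: Sun, 2054: Mon, 2055: Tue, 2056: Thu, 2057: Fri, 2058: Sat ✓, 2059: Sun, 2060: Tue, 2061: Wed, 2062: Thu, 2063: Fri, 2064: Sun, 2065: Mon, 2066: Tue, 2067: Wed, 2068: Fri
Saturdays: 2041, 2047, 2052, 2058.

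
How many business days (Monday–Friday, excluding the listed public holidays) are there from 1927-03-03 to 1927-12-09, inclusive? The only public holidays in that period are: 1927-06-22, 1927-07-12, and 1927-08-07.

200

1927-03-03 is a Thursday.
From 1927-03-03 to 1927-12-09 is 282 days inclusive.
282 = 7 × 40 + 2, so there are 40 full weeks plus 2 extra days.
Each full week contributes 5 weekdays (Mon–Fri): 40 × 5 = 200.
The 2 extra days are Thursday, Friday — 2 of them qualify.
Total: 200 + 2 = 202.
Holidays: 1927-06-22 (Wed); 1927-07-12 (Tue); 1927-08-07 (Sun).
2 of the 3 holidays fall on weekdays; the rest are weekends and were already excluded.
Business days: 202 − 2 = 200.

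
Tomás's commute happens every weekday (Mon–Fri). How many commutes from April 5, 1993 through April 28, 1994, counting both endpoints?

April 5, 1993 is a Monday.
That's 389 days from start to end, counting both.
389 = 7 × 55 + 4, so there are 55 full weeks plus 4 extra days.
Each full week contributes 5 weekdays (Mon–Fri): 55 × 5 = 275.
The 4 extra days are Mon, Tue, Wed, Thu — 4 of them qualify.
Total: 275 + 4 = 279.

279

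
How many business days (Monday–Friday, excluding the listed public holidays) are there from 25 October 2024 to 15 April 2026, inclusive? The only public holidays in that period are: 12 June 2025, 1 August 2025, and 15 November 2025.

25 October 2024 is a Friday.
That's 538 days from start to end, counting both.
538 = 7 × 76 + 6, so there are 76 full weeks plus 6 extra days.
Each full week contributes 5 weekdays (Mon–Fri): 76 × 5 = 380.
The 6 extra days are Friday, Saturday, Sunday, Monday, Tuesday, Wednesday — 4 of them qualify.
Total: 380 + 4 = 384.
Holidays: 12 June 2025 (Thu); 1 August 2025 (Fri); 15 November 2025 (Sat).
2 of the 3 holidays fall on weekdays; the rest are weekends and were already excluded.
Business days: 384 − 2 = 382.

382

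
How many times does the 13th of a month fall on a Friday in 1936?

2

The 13th falls on a Friday when the month's 13th has weekday Fri.
Jan 13 is Mon; Feb 13 is Thu; Mar 13 is Fri ✓; Apr 13 is Mon; May 13 is Wed; Jun 13 is Sat; Jul 13 is Mon; Aug 13 is Thu; Sep 13 is Sun; Oct 13 is Tue; Nov 13 is Fri ✓; Dec 13 is Sun.
Friday the 13ths: Mar, Nov.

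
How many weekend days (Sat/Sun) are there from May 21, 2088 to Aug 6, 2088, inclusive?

22

May 21, 2088 is a Friday.
The range spans 78 days (inclusive of both endpoints).
78 = 7 × 11 + 1, so there are 11 full weeks plus 1 extra day.
Each full week contributes 2 weekend days (Sat, Sun): 11 × 2 = 22.
The 1 extra day is Friday — none qualify.
Total: 22 + 0 = 22.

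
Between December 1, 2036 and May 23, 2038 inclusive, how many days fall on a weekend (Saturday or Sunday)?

December 1, 2036 is a Monday.
The range spans 539 days (inclusive of both endpoints).
539 = 7 × 77, so the span is exactly 77 full weeks.
Each full week contributes 2 weekend days (Sat, Sun): 77 × 2 = 154.

154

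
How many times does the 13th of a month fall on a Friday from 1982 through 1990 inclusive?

Friday-the-13ths by year:
1982: Aug
1983: May
1984: Jan, Apr, Jul
1985: Sep, Dec
1986: Jun
1987: Feb, Mar, Nov
1988: May
1989: Jan, Oct
1990: Apr, Jul

16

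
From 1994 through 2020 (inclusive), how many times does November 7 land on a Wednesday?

4

Day of week of November 7 in each year:
1994: Mon, 1995: Tue, 1996: Thu, 1997: Fri, 1998: Sat, 1999: Sun, 2000: Tue, 2001: Wed ✓, 2002: Thu, 2003: Fri, 2004: Sun, 2005: Mon, 2006: Tue, 2007: Wed ✓, 2008: Fri, 2009: Sat, 2010: Sun, 2011: Mon, 2012: Wed ✓, 2013: Thu, 2014: Fri, 2015: Sat, 2016: Mon, 2017: Tue, 2018: Wed ✓, 2019: Thu, 2020: Sat
Wednesdays: 2001, 2007, 2012, 2018.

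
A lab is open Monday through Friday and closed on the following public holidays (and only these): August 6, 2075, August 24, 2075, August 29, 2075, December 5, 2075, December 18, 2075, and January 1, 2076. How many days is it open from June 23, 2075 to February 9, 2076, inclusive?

June 23, 2075 is a Sunday.
From June 23, 2075 to February 9, 2076 is 232 days inclusive.
232 = 7 × 33 + 1, so there are 33 full weeks plus 1 extra day.
Each full week contributes 5 weekdays (Mon–Fri): 33 × 5 = 165.
The 1 extra day is Sun — none qualify.
Total: 165 + 0 = 165.
Holidays: August 6, 2075 (Tue); August 24, 2075 (Sat); August 29, 2075 (Thu); December 5, 2075 (Thu); December 18, 2075 (Wed); January 1, 2076 (Wed).
5 of the 6 holidays fall on weekdays; the rest are weekends and were already excluded.
Business days: 165 − 5 = 160.

160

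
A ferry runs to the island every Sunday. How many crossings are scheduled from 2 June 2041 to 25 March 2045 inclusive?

2 June 2041 is a Sunday.
The range spans 1393 days (inclusive of both endpoints).
1393 = 7 × 199, so the span is exactly 199 full weeks.
Each full week contributes one Sunday: 199 so far.
Total: 199.

199 Sundays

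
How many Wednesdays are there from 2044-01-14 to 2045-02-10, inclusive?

56 Wednesdays

2044-01-14 is a Thursday.
That's 394 days from start to end, counting both.
394 = 7 × 56 + 2, so there are 56 full weeks plus 2 extra days.
Each full week contributes one Wednesday: 56 so far.
The 2 extra days are Thursday, Friday — none qualify.
Total: 56 + 0 = 56.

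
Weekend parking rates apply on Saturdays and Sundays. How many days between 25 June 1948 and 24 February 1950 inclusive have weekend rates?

174

25 June 1948 is a Friday.
The range spans 610 days (inclusive of both endpoints).
610 = 7 × 87 + 1, so there are 87 full weeks plus 1 extra day.
Each full week contributes 2 weekend days (Sat, Sun): 87 × 2 = 174.
The 1 extra day is Friday — none qualify.
Total: 174 + 0 = 174.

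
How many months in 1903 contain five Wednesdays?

4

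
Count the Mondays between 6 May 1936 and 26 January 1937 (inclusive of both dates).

38 Mondays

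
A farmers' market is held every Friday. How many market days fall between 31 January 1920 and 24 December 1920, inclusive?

47

31 January 1920 is a Saturday.
That's 329 days from start to end, counting both.
329 = 7 × 47, so the span is exactly 47 full weeks.
Each full week contributes one Friday: 47 so far.
Total: 47.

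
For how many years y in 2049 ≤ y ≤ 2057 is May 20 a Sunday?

Day of week of May 20 in each year:
2049: Thu, 2050: Fri, 2051: Sat, 2052: Mon, 2053: Tue, 2054: Wed, 2055: Thu, 2056: Sat, 2057: Sun ✓
Sundays: 2057.

1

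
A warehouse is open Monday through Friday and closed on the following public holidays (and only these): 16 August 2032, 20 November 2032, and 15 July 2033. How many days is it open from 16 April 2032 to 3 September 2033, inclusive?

16 April 2032 is a Friday.
From 16 April 2032 to 3 September 2033 is 506 days inclusive.
506 = 7 × 72 + 2, so there are 72 full weeks plus 2 extra days.
Each full week contributes 5 weekdays (Mon–Fri): 72 × 5 = 360.
The 2 extra days are Fri, Sat — 1 of them qualifies.
Total: 360 + 1 = 361.
Holidays: 16 August 2032 (Mon); 20 November 2032 (Sat); 15 July 2033 (Fri).
2 of the 3 holidays fall on weekdays; the rest are weekends and were already excluded.
Business days: 361 − 2 = 359.

359 business days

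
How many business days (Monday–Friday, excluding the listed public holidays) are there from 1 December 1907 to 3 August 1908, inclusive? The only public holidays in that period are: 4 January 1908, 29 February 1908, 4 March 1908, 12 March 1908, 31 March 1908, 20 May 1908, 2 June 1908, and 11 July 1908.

171 business days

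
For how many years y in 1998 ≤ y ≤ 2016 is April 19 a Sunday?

3

Day of week of April 19 in each year:
1998: Sun ✓, 1999: Mon, 2000: Wed, 2001: Thu, 2002: Fri, 2003: Sat, 2004: Mon, 2005: Tue, 2006: Wed, 2007: Thu, 2008: Sat, 2009: Sun ✓, 2010: Mon, 2011: Tue, 2012: Thu, 2013: Fri, 2014: Sat, 2015: Sun ✓, 2016: Tue
Sundays: 1998, 2009, 2015.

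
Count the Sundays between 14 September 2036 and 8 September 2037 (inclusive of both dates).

52

14 September 2036 is a Sunday.
The range spans 360 days (inclusive of both endpoints).
360 = 7 × 51 + 3, so there are 51 full weeks plus 3 extra days.
Each full week contributes one Sunday: 51 so far.
The 3 extra days are Sun, Mon, Tue — 1 of them qualifies.
Total: 51 + 1 = 52.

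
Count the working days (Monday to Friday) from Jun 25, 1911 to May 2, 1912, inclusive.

Jun 25, 1911 is a Sunday.
The range spans 313 days (inclusive of both endpoints).
313 = 7 × 44 + 5, so there are 44 full weeks plus 5 extra days.
Each full week contributes 5 weekdays (Mon–Fri): 44 × 5 = 220.
The 5 extra days are Sunday, Monday, Tuesday, Wednesday, Thursday — 4 of them qualify.
Total: 220 + 4 = 224.

224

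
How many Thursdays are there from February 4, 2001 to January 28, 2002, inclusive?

February 4, 2001 is a Sunday.
The range spans 359 days (inclusive of both endpoints).
359 = 7 × 51 + 2, so there are 51 full weeks plus 2 extra days.
Each full week contributes one Thursday: 51 so far.
The 2 extra days are Sun, Mon — none qualify.
Total: 51 + 0 = 51.

51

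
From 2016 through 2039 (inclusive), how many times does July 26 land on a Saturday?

3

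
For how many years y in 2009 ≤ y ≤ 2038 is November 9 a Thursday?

4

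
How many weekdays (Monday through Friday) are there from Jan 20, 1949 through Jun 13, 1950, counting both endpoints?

364 weekdays

Jan 20, 1949 is a Thursday.
The range spans 510 days (inclusive of both endpoints).
510 = 7 × 72 + 6, so there are 72 full weeks plus 6 extra days.
Each full week contributes 5 weekdays (Mon–Fri): 72 × 5 = 360.
The 6 extra days are Thu, Fri, Sat, Sun, Mon, Tue — 4 of them qualify.
Total: 360 + 4 = 364.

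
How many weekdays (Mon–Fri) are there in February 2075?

February 1, 2075 is a Friday.
The range spans 28 days (inclusive of both endpoints).
28 = 7 × 4, so the span is exactly 4 full weeks.
Each full week contributes 5 weekdays (Mon–Fri): 4 × 5 = 20.

20 weekdays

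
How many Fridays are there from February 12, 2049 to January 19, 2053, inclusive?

February 12, 2049 is a Friday.
The range spans 1438 days (inclusive of both endpoints).
1438 = 7 × 205 + 3, so there are 205 full weeks plus 3 extra days.
Each full week contributes one Friday: 205 so far.
The 3 extra days are Friday, Saturday, Sunday — 1 of them qualifies.
Total: 205 + 1 = 206.

206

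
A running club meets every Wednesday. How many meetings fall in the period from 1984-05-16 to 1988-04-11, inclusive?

1984-05-16 is a Wednesday.
From 1984-05-16 to 1988-04-11 is 1427 days inclusive.
1427 = 7 × 203 + 6, so there are 203 full weeks plus 6 extra days.
Each full week contributes one Wednesday: 203 so far.
The 6 extra days are Wed, Thu, Fri, Sat, Sun, Mon — 1 of them qualifies.
Total: 203 + 1 = 204.

204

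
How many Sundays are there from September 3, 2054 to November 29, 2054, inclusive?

13 Sundays

September 3, 2054 is a Thursday.
From September 3, 2054 to November 29, 2054 is 88 days inclusive.
88 = 7 × 12 + 4, so there are 12 full weeks plus 4 extra days.
Each full week contributes one Sunday: 12 so far.
The 4 extra days are Thu, Fri, Sat, Sun — 1 of them qualifies.
Total: 12 + 1 = 13.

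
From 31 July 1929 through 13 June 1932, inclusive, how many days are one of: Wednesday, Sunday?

31 July 1929 is a Wednesday.
That's 1049 days from start to end, counting both.
1049 = 7 × 149 + 6, so there are 149 full weeks plus 6 extra days.
Each full week contributes 2 days from the set (Wed, Sun): 149 × 2 = 298.
The 6 extra days are Wednesday, Thursday, Friday, Saturday, Sunday, Monday — 2 of them qualify.
Total: 298 + 2 = 300.

300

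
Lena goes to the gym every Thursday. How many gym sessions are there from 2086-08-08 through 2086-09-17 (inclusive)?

2086-08-08 is a Thursday.
The range spans 41 days (inclusive of both endpoints).
41 = 7 × 5 + 6, so there are 5 full weeks plus 6 extra days.
Each full week contributes one Thursday: 5 so far.
The 6 extra days are Thu, Fri, Sat, Sun, Mon, Tue — 1 of them qualifies.
Total: 5 + 1 = 6.

6 Thursdays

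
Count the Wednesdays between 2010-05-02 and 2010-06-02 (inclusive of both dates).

5 Wednesdays

2010-05-02 is a Sunday.
That's 32 days from start to end, counting both.
32 = 7 × 4 + 4, so there are 4 full weeks plus 4 extra days.
Each full week contributes one Wednesday: 4 so far.
The 4 extra days are Sunday, Monday, Tuesday, Wednesday — 1 of them qualifies.
Total: 4 + 1 = 5.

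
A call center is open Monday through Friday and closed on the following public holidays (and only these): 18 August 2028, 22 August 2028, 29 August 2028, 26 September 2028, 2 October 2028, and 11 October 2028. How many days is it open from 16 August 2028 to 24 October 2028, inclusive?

16 August 2028 is a Wednesday.
From 16 August 2028 to 24 October 2028 is 70 days inclusive.
70 = 7 × 10, so the span is exactly 10 full weeks.
Each full week contributes 5 weekdays (Mon–Fri): 10 × 5 = 50.
Holidays: 18 August 2028 (Fri); 22 August 2028 (Tue); 29 August 2028 (Tue); 26 September 2028 (Tue); 2 October 2028 (Mon); 11 October 2028 (Wed).
All 6 holidays fall on weekdays, so subtract 6.
Business days: 50 − 6 = 44.

44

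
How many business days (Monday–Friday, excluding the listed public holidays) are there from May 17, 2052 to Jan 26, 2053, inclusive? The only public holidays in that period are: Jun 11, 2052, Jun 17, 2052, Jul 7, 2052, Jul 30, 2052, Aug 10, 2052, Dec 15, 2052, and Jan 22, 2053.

177 business days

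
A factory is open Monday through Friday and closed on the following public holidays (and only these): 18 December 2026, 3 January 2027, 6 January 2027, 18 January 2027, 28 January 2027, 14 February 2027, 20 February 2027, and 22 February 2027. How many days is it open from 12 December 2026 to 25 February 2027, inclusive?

49

12 December 2026 is a Saturday.
From 12 December 2026 to 25 February 2027 is 76 days inclusive.
76 = 7 × 10 + 6, so there are 10 full weeks plus 6 extra days.
Each full week contributes 5 weekdays (Mon–Fri): 10 × 5 = 50.
The 6 extra days are Saturday, Sunday, Monday, Tuesday, Wednesday, Thursday — 4 of them qualify.
Total: 50 + 4 = 54.
Holidays: 18 December 2026 (Fri); 3 January 2027 (Sun); 6 January 2027 (Wed); 18 January 2027 (Mon); 28 January 2027 (Thu); 14 February 2027 (Sun); 20 February 2027 (Sat); 22 February 2027 (Mon).
5 of the 8 holidays fall on weekdays; the rest are weekends and were already excluded.
Business days: 54 − 5 = 49.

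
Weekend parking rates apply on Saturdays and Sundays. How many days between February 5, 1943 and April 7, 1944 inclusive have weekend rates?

122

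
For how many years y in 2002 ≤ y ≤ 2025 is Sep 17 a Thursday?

3

Day of week of September 17 in each year:
2002: Tue, 2003: Wed, 2004: Fri, 2005: Sat, 2006: Sun, 2007: Mon, 2008: Wed, 2009: Thu ✓, 2010: Fri, 2011: Sat, 2012: Mon, 2013: Tue, 2014: Wed, 2015: Thu ✓, 2016: Sat, 2017: Sun, 2018: Mon, 2019: Tue, 2020: Thu ✓, 2021: Fri, 2022: Sat, 2023: Sun, 2024: Tue, 2025: Wed
Thursdays: 2009, 2015, 2020.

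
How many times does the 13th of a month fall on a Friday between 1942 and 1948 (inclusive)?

12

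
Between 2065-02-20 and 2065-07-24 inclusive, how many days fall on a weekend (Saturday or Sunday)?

2065-02-20 is a Friday.
That's 155 days from start to end, counting both.
155 = 7 × 22 + 1, so there are 22 full weeks plus 1 extra day.
Each full week contributes 2 weekend days (Sat, Sun): 22 × 2 = 44.
The 1 extra day is Friday — none qualify.
Total: 44 + 0 = 44.

44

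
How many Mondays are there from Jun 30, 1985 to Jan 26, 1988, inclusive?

Jun 30, 1985 is a Sunday.
The range spans 941 days (inclusive of both endpoints).
941 = 7 × 134 + 3, so there are 134 full weeks plus 3 extra days.
Each full week contributes one Monday: 134 so far.
The 3 extra days are Sun, Mon, Tue — 1 of them qualifies.
Total: 134 + 1 = 135.

135 Mondays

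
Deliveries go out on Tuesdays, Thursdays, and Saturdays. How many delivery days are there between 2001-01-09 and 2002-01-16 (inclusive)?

160

2001-01-09 is a Tuesday.
That's 373 days from start to end, counting both.
373 = 7 × 53 + 2, so there are 53 full weeks plus 2 extra days.
Each full week contributes 3 days from the set (Tue, Thu, Sat): 53 × 3 = 159.
The 2 extra days are Tuesday, Wednesday — 1 of them qualifies.
Total: 159 + 1 = 160.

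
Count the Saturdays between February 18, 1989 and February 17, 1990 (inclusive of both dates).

February 18, 1989 is a Saturday.
The range spans 365 days (inclusive of both endpoints).
365 = 7 × 52 + 1, so there are 52 full weeks plus 1 extra day.
Each full week contributes one Saturday: 52 so far.
The 1 extra day is Sat — 1 of them qualifies.
Total: 52 + 1 = 53.

53 Saturdays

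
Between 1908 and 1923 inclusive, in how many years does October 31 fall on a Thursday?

2

Day of week of October 31 in each year:
1908: Sat, 1909: Sun, 1910: Mon, 1911: Tue, 1912: Thu ✓, 1913: Fri, 1914: Sat, 1915: Sun, 1916: Tue, 1917: Wed, 1918: Thu ✓, 1919: Fri, 1920: Sun, 1921: Mon, 1922: Tue, 1923: Wed
Thursdays: 1912, 1918.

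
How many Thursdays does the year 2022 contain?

January 1, 2022 is a Saturday.
From January 1, 2022 to December 31, 2022 is 365 days inclusive.
365 = 7 × 52 + 1, so there are 52 full weeks plus 1 extra day.
Each full week contributes one Thursday: 52 so far.
The 1 extra day is Saturday — none qualify.
Total: 52 + 0 = 52.

52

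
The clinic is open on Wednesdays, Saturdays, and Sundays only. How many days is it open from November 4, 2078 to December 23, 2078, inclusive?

November 4, 2078 is a Friday.
From November 4, 2078 to December 23, 2078 is 50 days inclusive.
50 = 7 × 7 + 1, so there are 7 full weeks plus 1 extra day.
Each full week contributes 3 days from the set (Wed, Sat, Sun): 7 × 3 = 21.
The 1 extra day is Fri — none qualify.
Total: 21 + 0 = 21.

21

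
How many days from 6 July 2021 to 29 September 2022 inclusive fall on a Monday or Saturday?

128

6 July 2021 is a Tuesday.
The range spans 451 days (inclusive of both endpoints).
451 = 7 × 64 + 3, so there are 64 full weeks plus 3 extra days.
Each full week contributes 2 days from the set (Mon, Sat): 64 × 2 = 128.
The 3 extra days are Tuesday, Wednesday, Thursday — none qualify.
Total: 128 + 0 = 128.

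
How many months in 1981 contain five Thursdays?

A month has five Thursdays exactly when Thursday falls within its first (length − 28) days.
Jan: 31 days, starts Thu → 5 of Thu, Fri, Sat ✓
Feb: 28 days, starts Sun → 5 of (none)
Mar: 31 days, starts Sun → 5 of Sun, Mon, Tue
Apr: 30 days, starts Wed → 5 of Wed, Thu ✓
May: 31 days, starts Fri → 5 of Fri, Sat, Sun
Jun: 30 days, starts Mon → 5 of Mon, Tue
Jul: 31 days, starts Wed → 5 of Wed, Thu, Fri ✓
Aug: 31 days, starts Sat → 5 of Sat, Sun, Mon
Sep: 30 days, starts Tue → 5 of Tue, Wed
Oct: 31 days, starts Thu → 5 of Thu, Fri, Sat ✓
Nov: 30 days, starts Sun → 5 of Sun, Mon
Dec: 31 days, starts Tue → 5 of Tue, Wed, Thu ✓
Months with five Thursdays: Jan, Apr, Jul, Oct, Dec.

5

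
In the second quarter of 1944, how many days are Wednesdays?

April 1, 1944 is a Saturday.
That's 91 days from start to end, counting both.
91 = 7 × 13, so the span is exactly 13 full weeks.
Each full week contributes one Wednesday: 13 so far.
Total: 13.

13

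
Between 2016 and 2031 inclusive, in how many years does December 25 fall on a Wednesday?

3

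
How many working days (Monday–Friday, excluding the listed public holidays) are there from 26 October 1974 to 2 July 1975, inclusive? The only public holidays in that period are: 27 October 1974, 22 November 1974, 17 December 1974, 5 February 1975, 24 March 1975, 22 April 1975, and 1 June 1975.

26 October 1974 is a Saturday.
The range spans 250 days (inclusive of both endpoints).
250 = 7 × 35 + 5, so there are 35 full weeks plus 5 extra days.
Each full week contributes 5 weekdays (Mon–Fri): 35 × 5 = 175.
The 5 extra days are Sat, Sun, Mon, Tue, Wed — 3 of them qualify.
Total: 175 + 3 = 178.
Holidays: 27 October 1974 (Sun); 22 November 1974 (Fri); 17 December 1974 (Tue); 5 February 1975 (Wed); 24 March 1975 (Mon); 22 April 1975 (Tue); 1 June 1975 (Sun).
5 of the 7 holidays fall on weekdays; the rest are weekends and were already excluded.
Business days: 178 − 5 = 173.

173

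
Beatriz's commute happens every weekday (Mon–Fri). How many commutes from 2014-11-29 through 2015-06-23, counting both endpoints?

147

2014-11-29 is a Saturday.
From 2014-11-29 to 2015-06-23 is 207 days inclusive.
207 = 7 × 29 + 4, so there are 29 full weeks plus 4 extra days.
Each full week contributes 5 weekdays (Mon–Fri): 29 × 5 = 145.
The 4 extra days are Sat, Sun, Mon, Tue — 2 of them qualify.
Total: 145 + 2 = 147.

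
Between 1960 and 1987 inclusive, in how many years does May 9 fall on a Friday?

4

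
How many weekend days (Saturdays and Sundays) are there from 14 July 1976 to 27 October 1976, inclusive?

14 July 1976 is a Wednesday.
The range spans 106 days (inclusive of both endpoints).
106 = 7 × 15 + 1, so there are 15 full weeks plus 1 extra day.
Each full week contributes 2 weekend days (Sat, Sun): 15 × 2 = 30.
The 1 extra day is Wednesday — none qualify.
Total: 30 + 0 = 30.

30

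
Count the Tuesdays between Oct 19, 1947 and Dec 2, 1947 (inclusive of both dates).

Oct 19, 1947 is a Sunday.
From Oct 19, 1947 to Dec 2, 1947 is 45 days inclusive.
45 = 7 × 6 + 3, so there are 6 full weeks plus 3 extra days.
Each full week contributes one Tuesday: 6 so far.
The 3 extra days are Sunday, Monday, Tuesday — 1 of them qualifies.
Total: 6 + 1 = 7.

7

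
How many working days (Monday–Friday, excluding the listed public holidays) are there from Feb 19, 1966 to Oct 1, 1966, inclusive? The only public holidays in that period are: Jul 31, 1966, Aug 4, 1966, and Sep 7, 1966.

Feb 19, 1966 is a Saturday.
From Feb 19, 1966 to Oct 1, 1966 is 225 days inclusive.
225 = 7 × 32 + 1, so there are 32 full weeks plus 1 extra day.
Each full week contributes 5 weekdays (Mon–Fri): 32 × 5 = 160.
The 1 extra day is Saturday — none qualify.
Total: 160 + 0 = 160.
Holidays: Jul 31, 1966 (Sun); Aug 4, 1966 (Thu); Sep 7, 1966 (Wed).
2 of the 3 holidays fall on weekdays; the rest are weekends and were already excluded.
Business days: 160 − 2 = 158.

158 working days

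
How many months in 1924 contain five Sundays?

4

A month has five Sundays exactly when Sunday falls within its first (length − 28) days.
Jan: 31 days, starts Tue → 5 of Tue, Wed, Thu
Feb: 29 days, starts Fri → 5 of Fri
Mar: 31 days, starts Sat → 5 of Sat, Sun, Mon ✓
Apr: 30 days, starts Tue → 5 of Tue, Wed
May: 31 days, starts Thu → 5 of Thu, Fri, Sat
Jun: 30 days, starts Sun → 5 of Sun, Mon ✓
Jul: 31 days, starts Tue → 5 of Tue, Wed, Thu
Aug: 31 days, starts Fri → 5 of Fri, Sat, Sun ✓
Sep: 30 days, starts Mon → 5 of Mon, Tue
Oct: 31 days, starts Wed → 5 of Wed, Thu, Fri
Nov: 30 days, starts Sat → 5 of Sat, Sun ✓
Dec: 31 days, starts Mon → 5 of Mon, Tue, Wed
Months with five Sundays: Mar, Jun, Aug, Nov.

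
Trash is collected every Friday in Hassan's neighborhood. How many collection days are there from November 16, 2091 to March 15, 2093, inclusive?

November 16, 2091 is a Friday.
From November 16, 2091 to March 15, 2093 is 486 days inclusive.
486 = 7 × 69 + 3, so there are 69 full weeks plus 3 extra days.
Each full week contributes one Friday: 69 so far.
The 3 extra days are Friday, Saturday, Sunday — 1 of them qualifies.
Total: 69 + 1 = 70.

70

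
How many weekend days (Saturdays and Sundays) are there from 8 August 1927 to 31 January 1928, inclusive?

50

8 August 1927 is a Monday.
The range spans 177 days (inclusive of both endpoints).
177 = 7 × 25 + 2, so there are 25 full weeks plus 2 extra days.
Each full week contributes 2 weekend days (Sat, Sun): 25 × 2 = 50.
The 2 extra days are Monday, Tuesday — none qualify.
Total: 50 + 0 = 50.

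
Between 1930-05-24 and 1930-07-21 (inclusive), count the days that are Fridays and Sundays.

1930-05-24 is a Saturday.
That's 59 days from start to end, counting both.
59 = 7 × 8 + 3, so there are 8 full weeks plus 3 extra days.
Each full week contributes 2 days from the set (Fri, Sun): 8 × 2 = 16.
The 3 extra days are Saturday, Sunday, Monday — 1 of them qualifies.
Total: 16 + 1 = 17.

17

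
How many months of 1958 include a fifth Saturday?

A month has five Saturdays exactly when Saturday falls within its first (length − 28) days.
Jan: 31 days, starts Wed → 5 of Wed, Thu, Fri
Feb: 28 days, starts Sat → 5 of (none)
Mar: 31 days, starts Sat → 5 of Sat, Sun, Mon ✓
Apr: 30 days, starts Tue → 5 of Tue, Wed
May: 31 days, starts Thu → 5 of Thu, Fri, Sat ✓
Jun: 30 days, starts Sun → 5 of Sun, Mon
Jul: 31 days, starts Tue → 5 of Tue, Wed, Thu
Aug: 31 days, starts Fri → 5 of Fri, Sat, Sun ✓
Sep: 30 days, starts Mon → 5 of Mon, Tue
Oct: 31 days, starts Wed → 5 of Wed, Thu, Fri
Nov: 30 days, starts Sat → 5 of Sat, Sun ✓
Dec: 31 days, starts Mon → 5 of Mon, Tue, Wed
Months with five Saturdays: Mar, May, Aug, Nov.

4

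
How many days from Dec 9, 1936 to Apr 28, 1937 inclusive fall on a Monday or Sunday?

Dec 9, 1936 is a Wednesday.
That's 141 days from start to end, counting both.
141 = 7 × 20 + 1, so there are 20 full weeks plus 1 extra day.
Each full week contributes 2 days from the set (Mon, Sun): 20 × 2 = 40.
The 1 extra day is Wed — none qualify.
Total: 40 + 0 = 40.

40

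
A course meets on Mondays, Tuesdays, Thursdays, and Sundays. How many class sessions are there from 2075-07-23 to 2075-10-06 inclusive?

43

2075-07-23 is a Tuesday.
From 2075-07-23 to 2075-10-06 is 76 days inclusive.
76 = 7 × 10 + 6, so there are 10 full weeks plus 6 extra days.
Each full week contributes 4 days from the set (Mon, Tue, Thu, Sun): 10 × 4 = 40.
The 6 extra days are Tue, Wed, Thu, Fri, Sat, Sun — 3 of them qualify.
Total: 40 + 3 = 43.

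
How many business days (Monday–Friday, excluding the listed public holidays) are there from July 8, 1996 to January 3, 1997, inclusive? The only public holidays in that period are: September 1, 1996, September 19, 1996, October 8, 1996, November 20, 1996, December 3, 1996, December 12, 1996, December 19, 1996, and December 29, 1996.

124

July 8, 1996 is a Monday.
From July 8, 1996 to January 3, 1997 is 180 days inclusive.
180 = 7 × 25 + 5, so there are 25 full weeks plus 5 extra days.
Each full week contributes 5 weekdays (Mon–Fri): 25 × 5 = 125.
The 5 extra days are Monday, Tuesday, Wednesday, Thursday, Friday — 5 of them qualify.
Total: 125 + 5 = 130.
Holidays: September 1, 1996 (Sun); September 19, 1996 (Thu); October 8, 1996 (Tue); November 20, 1996 (Wed); December 3, 1996 (Tue); December 12, 1996 (Thu); December 19, 1996 (Thu); December 29, 1996 (Sun).
6 of the 8 holidays fall on weekdays; the rest are weekends and were already excluded.
Business days: 130 − 6 = 124.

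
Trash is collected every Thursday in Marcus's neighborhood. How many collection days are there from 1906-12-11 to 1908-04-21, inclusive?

1906-12-11 is a Tuesday.
From 1906-12-11 to 1908-04-21 is 498 days inclusive.
498 = 7 × 71 + 1, so there are 71 full weeks plus 1 extra day.
Each full week contributes one Thursday: 71 so far.
The 1 extra day is Tuesday — none qualify.
Total: 71 + 0 = 71.

71 Thursdays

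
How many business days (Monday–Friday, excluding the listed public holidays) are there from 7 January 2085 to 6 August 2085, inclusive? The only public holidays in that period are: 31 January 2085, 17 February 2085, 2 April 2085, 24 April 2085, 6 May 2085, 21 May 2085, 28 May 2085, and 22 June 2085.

145

7 January 2085 is a Sunday.
From 7 January 2085 to 6 August 2085 is 212 days inclusive.
212 = 7 × 30 + 2, so there are 30 full weeks plus 2 extra days.
Each full week contributes 5 weekdays (Mon–Fri): 30 × 5 = 150.
The 2 extra days are Sunday, Monday — 1 of them qualifies.
Total: 150 + 1 = 151.
Holidays: 31 January 2085 (Wed); 17 February 2085 (Sat); 2 April 2085 (Mon); 24 April 2085 (Tue); 6 May 2085 (Sun); 21 May 2085 (Mon); 28 May 2085 (Mon); 22 June 2085 (Fri).
6 of the 8 holidays fall on weekdays; the rest are weekends and were already excluded.
Business days: 151 − 6 = 145.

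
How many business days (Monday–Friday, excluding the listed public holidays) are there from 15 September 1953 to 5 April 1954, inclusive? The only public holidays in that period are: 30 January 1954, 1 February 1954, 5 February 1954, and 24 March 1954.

15 September 1953 is a Tuesday.
That's 203 days from start to end, counting both.
203 = 7 × 29, so the span is exactly 29 full weeks.
Each full week contributes 5 weekdays (Mon–Fri): 29 × 5 = 145.
Holidays: 30 January 1954 (Sat); 1 February 1954 (Mon); 5 February 1954 (Fri); 24 March 1954 (Wed).
3 of the 4 holidays fall on weekdays; the rest are weekends and were already excluded.
Business days: 145 − 3 = 142.

142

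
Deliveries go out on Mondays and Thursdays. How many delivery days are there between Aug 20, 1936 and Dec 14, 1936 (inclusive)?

34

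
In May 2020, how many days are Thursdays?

4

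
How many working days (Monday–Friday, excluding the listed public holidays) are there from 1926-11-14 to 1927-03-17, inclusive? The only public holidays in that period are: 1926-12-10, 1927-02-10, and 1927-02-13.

1926-11-14 is a Sunday.
From 1926-11-14 to 1927-03-17 is 124 days inclusive.
124 = 7 × 17 + 5, so there are 17 full weeks plus 5 extra days.
Each full week contributes 5 weekdays (Mon–Fri): 17 × 5 = 85.
The 5 extra days are Sunday, Monday, Tuesday, Wednesday, Thursday — 4 of them qualify.
Total: 85 + 4 = 89.
Holidays: 1926-12-10 (Fri); 1927-02-10 (Thu); 1927-02-13 (Sun).
2 of the 3 holidays fall on weekdays; the rest are weekends and were already excluded.
Business days: 89 − 2 = 87.

87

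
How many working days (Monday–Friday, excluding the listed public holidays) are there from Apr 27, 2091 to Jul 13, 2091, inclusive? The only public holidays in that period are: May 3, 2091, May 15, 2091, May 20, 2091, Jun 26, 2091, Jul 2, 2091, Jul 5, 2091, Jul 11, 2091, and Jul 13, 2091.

49 working days

Apr 27, 2091 is a Friday.
That's 78 days from start to end, counting both.
78 = 7 × 11 + 1, so there are 11 full weeks plus 1 extra day.
Each full week contributes 5 weekdays (Mon–Fri): 11 × 5 = 55.
The 1 extra day is Fri — 1 of them qualifies.
Total: 55 + 1 = 56.
Holidays: May 3, 2091 (Thu); May 15, 2091 (Tue); May 20, 2091 (Sun); Jun 26, 2091 (Tue); Jul 2, 2091 (Mon); Jul 5, 2091 (Thu); Jul 11, 2091 (Wed); Jul 13, 2091 (Fri).
7 of the 8 holidays fall on weekdays; the rest are weekends and were already excluded.
Business days: 56 − 7 = 49.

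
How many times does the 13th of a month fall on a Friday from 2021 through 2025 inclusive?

Friday-the-13ths by year:
2021: Aug
2022: May
2023: Jan, Oct
2024: Sep, Dec
2025: Jun

7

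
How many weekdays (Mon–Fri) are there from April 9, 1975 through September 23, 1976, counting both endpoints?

382

April 9, 1975 is a Wednesday.
From April 9, 1975 to September 23, 1976 is 534 days inclusive.
534 = 7 × 76 + 2, so there are 76 full weeks plus 2 extra days.
Each full week contributes 5 weekdays (Mon–Fri): 76 × 5 = 380.
The 2 extra days are Wednesday, Thursday — 2 of them qualify.
Total: 380 + 2 = 382.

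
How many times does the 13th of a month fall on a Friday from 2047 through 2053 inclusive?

Friday-the-13ths by year:
2047: Sep, Dec
2048: Mar, Nov
2049: Aug
2050: May
2051: Jan, Oct
2052: Sep, Dec
2053: Jun

11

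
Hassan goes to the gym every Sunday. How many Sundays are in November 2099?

2099-11-01 is a Sunday.
That's 30 days from start to end, counting both.
30 = 7 × 4 + 2, so there are 4 full weeks plus 2 extra days.
Each full week contributes one Sunday: 4 so far.
The 2 extra days are Sunday, Monday — 1 of them qualifies.
Total: 4 + 1 = 5.

5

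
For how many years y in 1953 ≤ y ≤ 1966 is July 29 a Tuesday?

1

Day of week of July 29 in each year:
1953: Wed, 1954: Thu, 1955: Fri, 1956: Sun, 1957: Mon, 1958: Tue ✓, 1959: Wed, 1960: Fri, 1961: Sat, 1962: Sun, 1963: Mon, 1964: Wed, 1965: Thu, 1966: Fri
Tuesdays: 1958.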